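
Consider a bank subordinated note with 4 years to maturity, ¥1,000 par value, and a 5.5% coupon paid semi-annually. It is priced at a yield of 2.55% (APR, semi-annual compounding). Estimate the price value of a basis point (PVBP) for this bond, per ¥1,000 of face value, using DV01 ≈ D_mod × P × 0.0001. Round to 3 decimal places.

Periodic yield y = 0.01275.
  t   CF        PV=CF/(1+0.01275)^t    t·PV
  1        27.50        27.1538        27.1538
  2        27.50        26.8119        53.6239
  3        27.50        26.4744        79.4232
  4        27.50        26.1411       104.5644
  5        27.50        25.8120       129.0599
  6        27.50        25.4870       152.9222
  7        27.50        25.1662       176.1631
  8     1,027.50       928.4613     7,427.6906
  Σ                  1,111.5077     8,150.6010
P = 1,111.5077; D_Mac = 7.33292 half-year periods = 3.66646 yrs; D_mod = 3.62030 yrs.
DV01 ≈ 3.62030 × 1,111.5077 × 0.0001 = 0.402399.

¥0.402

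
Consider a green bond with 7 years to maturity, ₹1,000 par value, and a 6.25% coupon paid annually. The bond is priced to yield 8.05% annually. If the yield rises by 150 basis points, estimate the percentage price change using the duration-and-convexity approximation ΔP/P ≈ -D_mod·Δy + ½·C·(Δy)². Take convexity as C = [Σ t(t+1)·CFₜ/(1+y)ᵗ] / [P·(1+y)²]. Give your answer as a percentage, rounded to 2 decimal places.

-7.65%

With y = 0.0805:
  t   CF        PV=CF/(1+0.0805)^t    t·PV        t(t+1)·PV
  1        62.50        57.8436        57.8436         115.6872
  2        62.50        53.5341       107.0682         321.2046
  3        62.50        49.5457       148.6370         594.5480
  4        62.50        45.8544       183.4176         917.0878
  5        62.50        42.4381       212.1906       1,273.1437
  6        62.50        39.2764       235.6582       1,649.6077
  7     1,062.50       617.9531     4,325.6719      34,605.3756
  Σ                    906.4454     5,270.4872      39,476.6546
P = 906.4454; D_Mac = 5.81446 yrs; D_mod = 5.38126 yrs; C = 37.30346.
Duration effect: -5.38126 × (+0.015) = -0.080719
Convexity effect: 0.5 × 37.30346 × (0.015)² = +0.0041966
ΔP/P ≈ -0.080719 + 0.0041966 = -0.076522 = -7.6522%.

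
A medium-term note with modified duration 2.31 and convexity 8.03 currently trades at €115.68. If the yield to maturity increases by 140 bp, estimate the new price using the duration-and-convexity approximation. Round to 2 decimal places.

Duration effect: -D_mod·Δy = -2.31 × (+0.014) = -0.032340
Convexity effect: ½·C·(Δy)² = 0.5 × 8.03 × (0.014)² = +0.00078694
ΔP/P ≈ -0.032340 + 0.00078694 = -0.03155306
New price ≈ 115.68 × (1 - 0.03155306) = 112.0299420192.

€112.03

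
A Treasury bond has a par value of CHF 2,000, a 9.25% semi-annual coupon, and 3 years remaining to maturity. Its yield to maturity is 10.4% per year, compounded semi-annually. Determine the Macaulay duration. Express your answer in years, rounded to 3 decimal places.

Periodic yield y = 0.052. Discount each cash flow and weight by its period:
  t   CF        PV=CF/(1+0.052)^t    t·PV
  1        92.50        87.9278        87.9278
  2        92.50        83.5815       167.1630
  3        92.50        79.4501       238.3503
  4        92.50        75.5229       302.0917
  5        92.50        71.7898       358.9492
  6     2,092.50     1,543.7289     9,262.3733
  Σ                  1,942.0010    10,416.8553
Price P = Σ PV = 1,942.0010.
Macaulay duration = Σ(t·PV) / P = 10,416.8553 / 1,942.0010 = 5.36398 half-year periods.
In years: 5.36398 / 2 = 2.68199 years.

2.682 years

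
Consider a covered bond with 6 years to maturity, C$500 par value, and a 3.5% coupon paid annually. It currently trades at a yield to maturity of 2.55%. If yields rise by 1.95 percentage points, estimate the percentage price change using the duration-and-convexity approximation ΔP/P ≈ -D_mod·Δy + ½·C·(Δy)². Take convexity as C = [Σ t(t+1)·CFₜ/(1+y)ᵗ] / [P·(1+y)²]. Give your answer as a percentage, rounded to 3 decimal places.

With y = 0.0255:
  t   CF        PV=CF/(1+0.0255)^t    t·PV        t(t+1)·PV
  1        17.50        17.0648        17.0648          34.1297
  2        17.50        16.6405        33.2810          99.8431
  3        17.50        16.2267        48.6802         194.7208
  4        17.50        15.8232        63.2930         316.4648
  5        17.50        15.4298        77.1489         462.8934
  6       517.50       444.9348     2,669.6087      18,687.2612
  Σ                    526.1199     2,909.0767      19,795.3129
P = 526.1199; D_Mac = 5.52930 yrs; D_mod = 5.39181 yrs; C = 35.77720.
Duration effect: -5.39181 × (+0.0195) = -0.105140
Convexity effect: 0.5 × 35.77720 × (0.0195)² = +0.0068021
ΔP/P ≈ -0.105140 + 0.0068021 = -0.098338 = -9.8338%.

-9.834%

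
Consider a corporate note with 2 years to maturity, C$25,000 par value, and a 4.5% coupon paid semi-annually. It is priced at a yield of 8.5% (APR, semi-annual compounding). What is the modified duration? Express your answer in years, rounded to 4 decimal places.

1.8533 years

Periodic yield y = 0.0425. First find Macaulay duration:
  t   CF        PV=CF/(1+0.0425)^t    t·PV
  1       562.50       539.5683       539.5683
  2       562.50       517.5716     1,035.1431
  3       562.50       496.4715     1,489.4145
  4    25,562.50    21,642.0836    86,568.3345
  Σ                 23,195.6950    89,632.4605
P = 23,195.6950; Macaulay duration = 89,632.4605 / 23,195.6950 = 3.86419 half-year periods = 1.93209 years.
Modified duration = D_Mac / (1 + y) = 1.93209 / 1.0425 = 1.85333 years.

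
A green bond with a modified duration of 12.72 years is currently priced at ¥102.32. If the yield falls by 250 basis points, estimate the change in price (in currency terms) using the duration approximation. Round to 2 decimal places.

+¥32.54

Duration approximation: ΔP/P ≈ -D_mod · Δy = -12.72 × (-0.025) = +0.318000.
ΔP ≈ 102.32 × (+0.318000) = +32.53776.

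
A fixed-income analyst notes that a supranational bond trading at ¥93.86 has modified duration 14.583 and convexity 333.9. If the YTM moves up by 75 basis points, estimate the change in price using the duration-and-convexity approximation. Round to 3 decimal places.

Duration effect: -D_mod·Δy = -14.583 × (+0.0075) = -0.1093725
Convexity effect: ½·C·(Δy)² = 0.5 × 333.9 × (0.0075)² = +0.0093909375
ΔP/P ≈ -0.1093725 + 0.0093909375 = -0.0999815625
ΔP ≈ 93.86 × (-0.0999815625) = -9.38426945625.

-¥9.384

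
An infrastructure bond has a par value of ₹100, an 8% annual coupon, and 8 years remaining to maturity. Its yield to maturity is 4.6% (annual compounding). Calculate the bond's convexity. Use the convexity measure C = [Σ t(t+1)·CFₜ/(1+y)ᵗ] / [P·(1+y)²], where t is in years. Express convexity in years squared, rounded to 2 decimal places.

With y = 0.046:
  t   CF        PV=CF/(1+0.046)^t    t·PV        t(t+1)·PV
  1         8.00         7.6482         7.6482          15.2964
  2         8.00         7.3118        14.6237          43.8710
  3         8.00         6.9903        20.9709          83.8834
  4         8.00         6.6829        26.7315         133.6575
  5         8.00         6.3890        31.9449         191.6694
  6         8.00         6.1080        36.6481         256.5365
  7         8.00         5.8394        40.8758         327.0064
  8       108.00        75.3651       602.9208       5,426.2872
  Σ                    122.3347       782.3638       6,478.2078
P = 122.3347.
Convexity = Σ t(t+1)·PV / [P·(1+y)²] = 6,478.2078 / (122.3347 × 1.094116) = 48.39962.

48.40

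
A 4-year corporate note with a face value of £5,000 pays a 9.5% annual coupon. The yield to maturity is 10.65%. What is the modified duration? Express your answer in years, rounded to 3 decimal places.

3.162 years

Periodic yield y = 0.1065. First find Macaulay duration:
  t   CF        PV=CF/(1+0.1065)^t    t·PV
  1       475.00       429.2815       429.2815
  2       475.00       387.9634       775.9268
  3       475.00       350.6222     1,051.8665
  4     5,475.00     3,652.4010    14,609.6039
  Σ                  4,820.2681    16,866.6787
P = 4,820.2681; Macaulay duration = 16,866.6787 / 4,820.2681 = 3.49912 years.
Modified duration = D_Mac / (1 + y) = 3.49912 / 1.1065 = 3.16233 years.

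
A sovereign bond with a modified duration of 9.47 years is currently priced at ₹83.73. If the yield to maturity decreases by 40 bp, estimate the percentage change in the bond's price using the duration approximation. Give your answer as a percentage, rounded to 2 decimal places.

Duration approximation: ΔP/P ≈ -D_mod · Δy = -9.47 × (-0.004) = +0.037880.
As a percentage: +3.7880%.

+3.79%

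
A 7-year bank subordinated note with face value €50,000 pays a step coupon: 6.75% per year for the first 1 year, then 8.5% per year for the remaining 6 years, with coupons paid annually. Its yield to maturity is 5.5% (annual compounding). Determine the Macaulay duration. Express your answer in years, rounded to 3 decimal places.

5.741 years

Periodic yield y = 0.055. Discount each cash flow and weight by its year:
  t   CF        PV=CF/(1+0.055)^t    t·PV
  1     3,375.00     3,199.0521     3,199.0521
  2     4,250.00     3,818.4228     7,636.8455
  3     4,250.00     3,619.3581    10,858.0742
  4     4,250.00     3,430.6712    13,722.6846
  5     4,250.00     3,251.8210    16,259.1050
  6     4,250.00     3,082.2948    18,493.7687
  7    54,250.00    37,293.4469   261,054.1280
  Σ                 57,695.0668   331,223.6583
Price P = Σ PV = 57,695.0668.
Macaulay duration = Σ(t·PV) / P = 331,223.6583 / 57,695.0668 = 5.74094 years.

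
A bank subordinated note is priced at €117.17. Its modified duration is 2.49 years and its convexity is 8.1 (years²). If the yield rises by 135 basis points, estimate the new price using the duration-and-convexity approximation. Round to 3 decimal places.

€113.318

Duration effect: -D_mod·Δy = -2.49 × (+0.0135) = -0.033615
Convexity effect: ½·C·(Δy)² = 0.5 × 8.1 × (0.0135)² = +0.0007381125
ΔP/P ≈ -0.033615 + 0.0007381125 = -0.0328768875
New price ≈ 117.17 × (1 - 0.0328768875) = 113.317815091625.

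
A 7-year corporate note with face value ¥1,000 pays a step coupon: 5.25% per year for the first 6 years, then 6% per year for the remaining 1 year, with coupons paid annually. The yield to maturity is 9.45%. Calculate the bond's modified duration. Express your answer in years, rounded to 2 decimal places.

Periodic yield y = 0.0945. First find Macaulay duration:
  t   CF        PV=CF/(1+0.0945)^t    t·PV
  1        52.50        47.9671        47.9671
  2        52.50        43.8256        87.6512
  3        52.50        40.0417       120.1250
  4        52.50        36.5844       146.3377
  5        52.50        33.4257       167.1285
  6        52.50        30.5397       183.2382
  7     1,060.00       563.3723     3,943.6062
  Σ                    795.7565     4,696.0538
P = 795.7565; Macaulay duration = 4,696.0538 / 795.7565 = 5.90137 years.
Modified duration = D_Mac / (1 + y) = 5.90137 / 1.0945 = 5.39184 years.

5.39 years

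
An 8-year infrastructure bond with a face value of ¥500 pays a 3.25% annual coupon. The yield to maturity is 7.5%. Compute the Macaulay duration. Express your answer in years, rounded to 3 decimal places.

Periodic yield y = 0.075. Discount each cash flow and weight by its year:
  t   CF        PV=CF/(1+0.075)^t    t·PV
  1        16.25        15.1163        15.1163
  2        16.25        14.0617        28.1233
  3        16.25        13.0806        39.2418
  4        16.25        12.1680        48.6720
  5        16.25        11.3191        56.5954
  6        16.25        10.5294        63.1762
  7        16.25         9.7948        68.5634
  8       516.25       289.4625     2,315.7002
  Σ                    375.5323     2,635.1887
Price P = Σ PV = 375.5323.
Macaulay duration = Σ(t·PV) / P = 2,635.1887 / 375.5323 = 7.01721 years.

7.017 years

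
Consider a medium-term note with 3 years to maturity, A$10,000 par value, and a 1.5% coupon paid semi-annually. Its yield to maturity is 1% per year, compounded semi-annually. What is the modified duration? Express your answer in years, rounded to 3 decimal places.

Periodic yield y = 0.005. First find Macaulay duration:
  t   CF        PV=CF/(1+0.005)^t    t·PV
  1        75.00        74.6269        74.6269
  2        75.00        74.2556       148.5112
  3        75.00        73.8862       221.6585
  4        75.00        73.5186       294.0743
  5        75.00        73.1528       365.7640
  6    10,075.00     9,777.9696    58,667.8178
  Σ                 10,147.4096    59,772.4526
P = 10,147.4096; Macaulay duration = 59,772.4526 / 10,147.4096 = 5.89041 half-year periods = 2.94521 years.
Modified duration = D_Mac / (1 + y) = 2.94521 / 1.005 = 2.93055 years.

2.931 years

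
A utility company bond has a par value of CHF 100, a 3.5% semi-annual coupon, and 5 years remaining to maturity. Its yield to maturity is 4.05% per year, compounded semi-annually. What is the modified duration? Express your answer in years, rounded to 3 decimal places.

4.533 years

Periodic yield y = 0.02025. First find Macaulay duration:
  t   CF        PV=CF/(1+0.02025)^t    t·PV
  1         1.75         1.7153         1.7153
  2         1.75         1.6812         3.3624
  3         1.75         1.6479         4.9436
  4         1.75         1.6151         6.4606
  5         1.75         1.5831         7.9154
  6         1.75         1.5517         9.3100
  7         1.75         1.5209        10.6461
  8         1.75         1.4907        11.9255
  9         1.75         1.4611        13.1499
  10      101.75        83.2661       832.6613
  Σ                     97.5330       902.0900
P = 97.5330; Macaulay duration = 902.0900 / 97.5330 = 9.24907 half-year periods = 4.62454 years.
Modified duration = D_Mac / (1 + y) = 4.62454 / 1.02025 = 4.53275 years.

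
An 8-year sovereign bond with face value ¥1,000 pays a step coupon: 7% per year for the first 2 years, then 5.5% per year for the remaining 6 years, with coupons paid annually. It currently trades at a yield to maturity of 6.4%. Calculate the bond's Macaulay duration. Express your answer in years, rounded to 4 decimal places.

Periodic yield y = 0.064. Discount each cash flow and weight by its year:
  t   CF        PV=CF/(1+0.064)^t    t·PV
  1        70.00        65.7895        65.7895
  2        70.00        61.8322       123.6644
  3        55.00        45.6602       136.9806
  4        55.00        42.9137       171.6549
  5        55.00        40.3324       201.6622
  6        55.00        37.9064       227.4386
  7        55.00        35.6263       249.3844
  8     1,055.00       642.2727     5,138.1813
  Σ                    972.3335     6,314.7559
Price P = Σ PV = 972.3335.
Macaulay duration = Σ(t·PV) / P = 6,314.7559 / 972.3335 = 6.49443 years.

6.4944 years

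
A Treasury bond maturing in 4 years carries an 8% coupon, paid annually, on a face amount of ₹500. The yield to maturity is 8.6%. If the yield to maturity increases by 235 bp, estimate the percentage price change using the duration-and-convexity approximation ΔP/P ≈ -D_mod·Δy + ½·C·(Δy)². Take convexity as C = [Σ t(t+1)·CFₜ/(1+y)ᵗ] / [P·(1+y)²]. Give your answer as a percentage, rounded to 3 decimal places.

With y = 0.086:
  t   CF        PV=CF/(1+0.086)^t    t·PV        t(t+1)·PV
  1        40.00        36.8324        36.8324          73.6648
  2        40.00        33.9157        67.8313         203.4940
  3        40.00        31.2299        93.6897         374.7587
  4       540.00       388.2169     1,552.8677       7,764.3384
  Σ                    490.1949     1,751.2211       8,416.2559
P = 490.1949; D_Mac = 3.57250 yrs; D_mod = 3.28959 yrs; C = 14.55762.
Duration effect: -3.28959 × (+0.0235) = -0.077305
Convexity effect: 0.5 × 14.55762 × (0.0235)² = +0.0040197
ΔP/P ≈ -0.077305 + 0.0040197 = -0.073286 = -7.3286%.

-7.329%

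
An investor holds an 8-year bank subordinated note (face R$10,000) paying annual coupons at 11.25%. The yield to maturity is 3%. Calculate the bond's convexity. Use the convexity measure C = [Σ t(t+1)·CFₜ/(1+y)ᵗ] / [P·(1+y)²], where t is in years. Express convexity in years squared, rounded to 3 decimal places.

With y = 0.03:
  t   CF        PV=CF/(1+0.03)^t    t·PV        t(t+1)·PV
  1     1,125.00     1,092.2330     1,092.2330       2,184.4660
  2     1,125.00     1,060.4204     2,120.8408       6,362.5224
  3     1,125.00     1,029.5344     3,088.6031      12,354.4124
  4     1,125.00       999.5479     3,998.1917      19,990.9586
  5     1,125.00       970.4349     4,852.1744      29,113.0465
  6     1,125.00       942.1698     5,653.0187      39,571.1311
  7     1,125.00       914.7280     6,403.0957      51,224.7652
  8    11,125.00     8,782.1777    70,257.4219     632,316.7967
  Σ                 15,791.2461    97,465.5793     793,118.0989
P = 15,791.2461.
Convexity = Σ t(t+1)·PV / [P·(1+y)²] = 793,118.0989 / (15,791.2461 × 1.060900) = 47.34204.

47.342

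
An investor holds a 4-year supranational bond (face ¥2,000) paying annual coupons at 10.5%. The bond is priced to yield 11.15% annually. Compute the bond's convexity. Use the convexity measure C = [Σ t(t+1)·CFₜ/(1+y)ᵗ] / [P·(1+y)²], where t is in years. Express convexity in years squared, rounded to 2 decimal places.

With y = 0.1115:
  t   CF        PV=CF/(1+0.1115)^t    t·PV        t(t+1)·PV
  1       210.00       188.9339       188.9339         377.8677
  2       210.00       169.9810       339.9620       1,019.8860
  3       210.00       152.9294       458.7881       1,835.1524
  4     2,210.00     1,447.9528     5,791.8112      28,959.0560
  Σ                  1,959.7970     6,779.4952      32,191.9621
P = 1,959.7970.
Convexity = Σ t(t+1)·PV / [P·(1+y)²] = 32,191.9621 / (1,959.7970 × 1.235432) = 13.29589.

13.30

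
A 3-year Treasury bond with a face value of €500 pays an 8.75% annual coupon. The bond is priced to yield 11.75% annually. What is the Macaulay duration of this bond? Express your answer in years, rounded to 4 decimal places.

2.7557 years

Periodic yield y = 0.1175. Discount each cash flow and weight by its year:
  t   CF        PV=CF/(1+0.1175)^t    t·PV
  1        43.75        39.1499        39.1499
  2        43.75        35.0335        70.0669
  3       543.75       389.6338     1,168.9015
  Σ                    463.8172     1,278.1183
Price P = Σ PV = 463.8172.
Macaulay duration = Σ(t·PV) / P = 1,278.1183 / 463.8172 = 2.75565 years.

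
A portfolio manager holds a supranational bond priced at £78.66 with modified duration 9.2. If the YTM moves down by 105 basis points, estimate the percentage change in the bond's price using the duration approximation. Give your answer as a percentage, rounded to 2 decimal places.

+9.66%

Duration approximation: ΔP/P ≈ -D_mod · Δy = -9.2 × (-0.0105) = +0.096600.
As a percentage: +9.6600%.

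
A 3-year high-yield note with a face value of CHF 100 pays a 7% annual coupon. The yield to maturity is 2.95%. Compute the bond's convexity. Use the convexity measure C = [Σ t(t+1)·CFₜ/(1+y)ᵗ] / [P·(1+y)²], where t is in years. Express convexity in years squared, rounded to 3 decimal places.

With y = 0.0295:
  t   CF        PV=CF/(1+0.0295)^t    t·PV        t(t+1)·PV
  1         7.00         6.7994         6.7994          13.5988
  2         7.00         6.6046        13.2092          39.6275
  3       107.00        98.0629       294.1887       1,176.7548
  Σ                    111.4669       314.1973       1,229.9811
P = 111.4669.
Convexity = Σ t(t+1)·PV / [P·(1+y)²] = 1,229.9811 / (111.4669 × 1.059870) = 10.41118.

10.411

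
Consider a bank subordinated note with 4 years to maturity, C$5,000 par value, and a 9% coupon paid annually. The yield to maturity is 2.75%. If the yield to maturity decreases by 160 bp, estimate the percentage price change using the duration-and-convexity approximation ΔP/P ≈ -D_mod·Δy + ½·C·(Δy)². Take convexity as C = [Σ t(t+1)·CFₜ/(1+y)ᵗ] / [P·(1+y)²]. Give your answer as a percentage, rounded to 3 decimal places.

With y = 0.0275:
  t   CF        PV=CF/(1+0.0275)^t    t·PV        t(t+1)·PV
  1       450.00       437.9562       437.9562         875.9124
  2       450.00       426.2347       852.4695       2,557.4085
  3       450.00       414.8270     1,244.4810       4,977.9241
  4     5,450.00     4,889.5532    19,558.2130      97,791.0650
  Σ                  6,168.5712    22,093.1197     106,202.3099
P = 6,168.5712; D_Mac = 3.58156 yrs; D_mod = 3.48571 yrs; C = 16.30744.
Duration effect: -3.48571 × (-0.016) = +0.055771
Convexity effect: 0.5 × 16.30744 × (-0.016)² = +0.0020874
ΔP/P ≈ +0.055771 + 0.0020874 = +0.057859 = +5.7859%.

+5.786%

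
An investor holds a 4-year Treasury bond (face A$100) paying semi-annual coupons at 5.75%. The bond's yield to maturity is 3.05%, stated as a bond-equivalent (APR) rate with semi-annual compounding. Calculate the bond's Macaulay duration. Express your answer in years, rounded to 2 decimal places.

3.65 years

Periodic yield y = 0.01525. Discount each cash flow and weight by its period:
  t   CF        PV=CF/(1+0.01525)^t    t·PV
  1        2.875         2.8318         2.8318
  2        2.875         2.7893         5.5786
  3        2.875         2.7474         8.2421
  4        2.875         2.7061        10.8245
  5        2.875         2.6655        13.3273
  6        2.875         2.6254        15.7526
  7        2.875         2.5860        18.1019
  8      102.875        91.1435       729.1483
  Σ                    110.0950       803.8070
Price P = Σ PV = 110.0950.
Macaulay duration = Σ(t·PV) / P = 803.8070 / 110.0950 = 7.30103 half-year periods.
In years: 7.30103 / 2 = 3.65052 years.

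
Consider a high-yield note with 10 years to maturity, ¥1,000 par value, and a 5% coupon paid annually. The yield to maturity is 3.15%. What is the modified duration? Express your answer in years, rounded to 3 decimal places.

8.007 years

Periodic yield y = 0.0315. First find Macaulay duration:
  t   CF        PV=CF/(1+0.0315)^t    t·PV
  1        50.00        48.4731        48.4731
  2        50.00        46.9928        93.9856
  3        50.00        45.5578       136.6733
  4        50.00        44.1665       176.6660
  5        50.00        42.8178       214.0888
  6        50.00        41.5102       249.0611
  7        50.00        40.2425       281.6978
  8        50.00        39.0136       312.1089
  9        50.00        37.8222       340.3999
  10    1,050.00       770.0111     7,700.1108
  Σ                  1,156.6076     9,553.2653
P = 1,156.6076; Macaulay duration = 9,553.2653 / 1,156.6076 = 8.25973 years.
Modified duration = D_Mac / (1 + y) = 8.25973 / 1.0315 = 8.00749 years.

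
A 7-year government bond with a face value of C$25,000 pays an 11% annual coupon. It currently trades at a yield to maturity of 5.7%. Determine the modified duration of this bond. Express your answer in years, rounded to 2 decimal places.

5.17 years

Periodic yield y = 0.057. First find Macaulay duration:
  t   CF        PV=CF/(1+0.057)^t    t·PV
  1     2,750.00     2,601.7029     2,601.7029
  2     2,750.00     2,461.4030     4,922.8059
  3     2,750.00     2,328.6688     6,986.0065
  4     2,750.00     2,203.0926     8,812.3703
  5     2,750.00     2,084.2881    10,421.4407
  6     2,750.00     1,971.8904    11,831.3423
  7    27,750.00    18,825.1340   131,775.9380
  Σ                 32,476.1798   177,351.6067
P = 32,476.1798; Macaulay duration = 177,351.6067 / 32,476.1798 = 5.46098 years.
Modified duration = D_Mac / (1 + y) = 5.46098 / 1.057 = 5.16649 years.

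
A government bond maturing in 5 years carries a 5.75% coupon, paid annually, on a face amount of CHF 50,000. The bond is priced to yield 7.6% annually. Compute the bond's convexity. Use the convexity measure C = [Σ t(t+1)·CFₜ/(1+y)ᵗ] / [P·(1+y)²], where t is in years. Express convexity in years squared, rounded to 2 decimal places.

With y = 0.076:
  t   CF        PV=CF/(1+0.076)^t    t·PV        t(t+1)·PV
  1     2,875.00     2,671.9331     2,671.9331       5,343.8662
  2     2,875.00     2,483.2092     4,966.4184      14,899.2551
  3     2,875.00     2,307.8152     6,923.4457      27,693.7828
  4     2,875.00     2,144.8097     8,579.2388      42,896.1939
  5    52,875.00    36,659.7099   183,298.5494   1,099,791.2965
  Σ                 46,267.4771   206,439.5853   1,190,624.3944
P = 46,267.4771.
Convexity = Σ t(t+1)·PV / [P·(1+y)²] = 1,190,624.3944 / (46,267.4771 × 1.157776) = 22.22667.

22.23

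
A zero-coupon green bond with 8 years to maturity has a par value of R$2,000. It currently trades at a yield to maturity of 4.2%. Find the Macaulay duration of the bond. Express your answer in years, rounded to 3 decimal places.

8.000 years

A zero-coupon bond has a single cash flow at maturity, so its Macaulay duration equals its maturity: 8 years.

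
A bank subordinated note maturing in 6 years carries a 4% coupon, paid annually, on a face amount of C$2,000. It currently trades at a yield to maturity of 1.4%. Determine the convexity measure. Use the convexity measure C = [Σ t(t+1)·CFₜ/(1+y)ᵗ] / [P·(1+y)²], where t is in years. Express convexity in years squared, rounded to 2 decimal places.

36.27

With y = 0.014:
  t   CF        PV=CF/(1+0.014)^t    t·PV        t(t+1)·PV
  1        80.00        78.8955        78.8955         157.7909
  2        80.00        77.8062       155.6124         466.8371
  3        80.00        76.7319       230.1958         920.7832
  4        80.00        75.6725       302.6901       1,513.4503
  5        80.00        74.6277       373.1386       2,238.8318
  6     2,080.00     1,913.5315    11,481.1887      80,368.3210
  Σ                  2,297.2653    12,621.7210      85,666.0142
P = 2,297.2653.
Convexity = Σ t(t+1)·PV / [P·(1+y)²] = 85,666.0142 / (2,297.2653 × 1.028196) = 36.26782.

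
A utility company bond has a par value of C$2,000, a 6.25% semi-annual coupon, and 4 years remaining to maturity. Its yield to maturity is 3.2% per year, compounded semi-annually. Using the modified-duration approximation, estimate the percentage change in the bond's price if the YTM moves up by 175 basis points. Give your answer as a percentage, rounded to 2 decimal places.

Periodic yield y = 0.016. Modified duration first:
  t   CF        PV=CF/(1+0.016)^t    t·PV
  1        62.50        61.5157        61.5157
  2        62.50        60.5470       121.0940
  3        62.50        59.5935       178.7805
  4        62.50        58.6550       234.6201
  5        62.50        57.7313       288.6566
  6        62.50        56.8222       340.9330
  7        62.50        55.9273       391.4913
  8     2,062.50     1,816.5372    14,532.2975
  Σ                  2,227.3293    16,149.3887
P = 2,227.3293; D_Mac = 7.25056 half-year periods = 3.62528 yrs; D_mod = 3.62528/(1+0.016) = 3.56819 yrs.
ΔP/P ≈ -D_mod · Δy = -3.56819 × (+0.0175) = -0.062443 = -6.2443%.

-6.24%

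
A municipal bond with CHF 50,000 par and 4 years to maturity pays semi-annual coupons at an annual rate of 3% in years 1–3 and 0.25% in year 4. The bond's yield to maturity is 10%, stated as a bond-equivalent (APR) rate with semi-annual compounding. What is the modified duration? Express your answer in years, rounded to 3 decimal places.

3.586 years

Periodic yield y = 0.05. First find Macaulay duration:
  t   CF        PV=CF/(1+0.05)^t    t·PV
  1       750.00       714.2857       714.2857
  2       750.00       680.2721     1,360.5442
  3       750.00       647.8782     1,943.6346
  4       750.00       617.0269     2,468.1074
  5       750.00       587.6446     2,938.2231
  6       750.00       559.6615     3,357.9693
  7        62.50        44.4176       310.9231
  8    50,062.50    33,884.2706   271,074.1645
  Σ                 37,735.4572   284,167.8519
P = 37,735.4572; Macaulay duration = 284,167.8519 / 37,735.4572 = 7.53053 half-year periods = 3.76526 years.
Modified duration = D_Mac / (1 + y) = 3.76526 / 1.05 = 3.58596 years.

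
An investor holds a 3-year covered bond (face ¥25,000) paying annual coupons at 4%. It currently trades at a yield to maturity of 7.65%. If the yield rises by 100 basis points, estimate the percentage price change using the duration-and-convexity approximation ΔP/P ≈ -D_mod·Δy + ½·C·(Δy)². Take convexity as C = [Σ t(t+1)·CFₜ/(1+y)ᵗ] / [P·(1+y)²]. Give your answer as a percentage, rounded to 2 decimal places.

-2.63%

With y = 0.0765:
  t   CF        PV=CF/(1+0.0765)^t    t·PV        t(t+1)·PV
  1     1,000.00       928.9364       928.9364       1,857.8727
  2     1,000.00       862.9228     1,725.8456       5,177.5367
  3    26,000.00    20,841.6091    62,524.8272     250,099.3088
  Σ                 22,633.4682    65,179.6091     257,134.7182
P = 22,633.4682; D_Mac = 2.87979 yrs; D_mod = 2.67514 yrs; C = 9.80351.
Duration effect: -2.67514 × (+0.01) = -0.026751
Convexity effect: 0.5 × 9.80351 × (0.01)² = +0.0004902
ΔP/P ≈ -0.026751 + 0.0004902 = -0.026261 = -2.6261%.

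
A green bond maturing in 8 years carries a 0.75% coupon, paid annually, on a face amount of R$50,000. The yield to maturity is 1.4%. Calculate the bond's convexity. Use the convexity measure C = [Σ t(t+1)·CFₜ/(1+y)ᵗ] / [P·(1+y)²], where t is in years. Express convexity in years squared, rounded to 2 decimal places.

With y = 0.014:
  t   CF        PV=CF/(1+0.014)^t    t·PV        t(t+1)·PV
  1       375.00       369.8225       369.8225         739.6450
  2       375.00       364.7165       729.4329       2,188.2987
  3       375.00       359.6809     1,079.0428       4,316.1711
  4       375.00       354.7149     1,418.8597       7,094.2983
  5       375.00       349.8175     1,749.0873      10,494.5241
  6       375.00       344.9876     2,069.9258      14,489.4809
  7       375.00       340.2245     2,381.5715      19,052.5719
  8    50,375.00    45,072.4763   360,579.8105   3,245,218.2946
  Σ                 47,556.4407   370,377.5530   3,303,593.2845
P = 47,556.4407.
Convexity = Σ t(t+1)·PV / [P·(1+y)²] = 3,303,593.2845 / (47,556.4407 × 1.028196) = 67.56182.

67.56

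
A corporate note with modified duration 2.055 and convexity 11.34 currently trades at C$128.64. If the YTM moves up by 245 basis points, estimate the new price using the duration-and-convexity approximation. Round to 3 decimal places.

C$122.601

Duration effect: -D_mod·Δy = -2.055 × (+0.0245) = -0.0503475
Convexity effect: ½·C·(Δy)² = 0.5 × 11.34 × (0.0245)² = +0.0034034175
ΔP/P ≈ -0.0503475 + 0.0034034175 = -0.0469440825
New price ≈ 128.64 × (1 - 0.0469440825) = 122.6011132272.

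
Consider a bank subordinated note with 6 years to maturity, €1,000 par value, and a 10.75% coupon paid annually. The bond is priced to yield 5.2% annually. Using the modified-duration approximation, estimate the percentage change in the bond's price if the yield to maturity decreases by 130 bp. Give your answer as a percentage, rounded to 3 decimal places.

+6.029%

Periodic yield y = 0.052. Modified duration first:
  t   CF        PV=CF/(1+0.052)^t    t·PV
  1       107.50       102.1863       102.1863
  2       107.50        97.1353       194.2706
  3       107.50        92.3339       277.0017
  4       107.50        87.7699       351.0795
  5       107.50        83.4314       417.1572
  6     1,107.50       817.0512     4,902.3075
  Σ                  1,279.9081     6,244.0028
P = 1,279.9081; D_Mac = 4.87848 yrs; D_mod = 4.87848/(1+0.052) = 4.63734 yrs.
ΔP/P ≈ -D_mod · Δy = -4.63734 × (-0.013) = +0.060285 = +6.0285%.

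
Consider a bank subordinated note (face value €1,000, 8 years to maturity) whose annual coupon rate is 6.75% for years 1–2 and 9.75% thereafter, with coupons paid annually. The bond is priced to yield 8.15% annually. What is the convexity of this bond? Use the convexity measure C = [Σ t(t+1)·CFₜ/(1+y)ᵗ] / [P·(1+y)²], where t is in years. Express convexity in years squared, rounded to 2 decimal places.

43.43

With y = 0.0815:
  t   CF        PV=CF/(1+0.0815)^t    t·PV        t(t+1)·PV
  1        67.50        62.4133        62.4133         124.8266
  2        67.50        57.7100       115.4199         346.2597
  3        97.50        77.0770       231.2311         924.9245
  4        97.50        71.2686       285.0746       1,425.3730
  5        97.50        65.8980       329.4898       1,976.9389
  6        97.50        60.9320       365.5920       2,559.1442
  7        97.50        56.3403       394.3819       3,155.0553
  8     1,097.50       586.3978     4,691.1825      42,220.6422
  Σ                  1,038.0370     6,474.7852      52,733.1645
P = 1,038.0370.
Convexity = Σ t(t+1)·PV / [P·(1+y)²] = 52,733.1645 / (1,038.0370 × 1.169642) = 43.43281.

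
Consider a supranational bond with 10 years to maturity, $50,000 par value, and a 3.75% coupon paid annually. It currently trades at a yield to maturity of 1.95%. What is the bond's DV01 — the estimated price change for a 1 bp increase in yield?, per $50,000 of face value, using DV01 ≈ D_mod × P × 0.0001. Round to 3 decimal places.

$49.277

Periodic yield y = 0.0195.
  t   CF        PV=CF/(1+0.0195)^t    t·PV
  1     1,875.00     1,839.1368     1,839.1368
  2     1,875.00     1,803.9596     3,607.9192
  3     1,875.00     1,769.4552     5,308.3657
  4     1,875.00     1,735.6108     6,942.4433
  5     1,875.00     1,702.4138     8,512.0688
  6     1,875.00     1,669.8517    10,019.1099
  7     1,875.00     1,637.9124    11,465.3865
  8     1,875.00     1,606.5840    12,852.6718
  9     1,875.00     1,575.8548    14,182.6933
  10   51,875.00    42,764.7373   427,647.3730
  Σ                 58,105.5164   502,377.1685
P = 58,105.5164; D_Mac = 8.64595 yrs; D_mod = 8.48057 yrs.
DV01 ≈ 8.48057 × 58,105.5164 × 0.0001 = 49.276819.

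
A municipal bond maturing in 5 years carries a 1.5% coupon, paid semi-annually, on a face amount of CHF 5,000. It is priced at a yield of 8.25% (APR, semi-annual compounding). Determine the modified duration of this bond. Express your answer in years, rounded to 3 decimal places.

Periodic yield y = 0.04125. First find Macaulay duration:
  t   CF        PV=CF/(1+0.04125)^t    t·PV
  1        37.50        36.0144        36.0144
  2        37.50        34.5877        69.1753
  3        37.50        33.2174        99.6523
  4        37.50        31.9015       127.6060
  5        37.50        30.6377       153.1885
  6        37.50        29.4240       176.5438
  7        37.50        28.2583       197.8082
  8        37.50        27.1388       217.1107
  9        37.50        26.0637       234.5733
  10    5,037.50     3,362.5203    33,625.2030
  Σ                  3,639.7638    34,936.8756
P = 3,639.7638; Macaulay duration = 34,936.8756 / 3,639.7638 = 9.59867 half-year periods = 4.79933 years.
Modified duration = D_Mac / (1 + y) = 4.79933 / 1.04125 = 4.60920 years.

4.609 years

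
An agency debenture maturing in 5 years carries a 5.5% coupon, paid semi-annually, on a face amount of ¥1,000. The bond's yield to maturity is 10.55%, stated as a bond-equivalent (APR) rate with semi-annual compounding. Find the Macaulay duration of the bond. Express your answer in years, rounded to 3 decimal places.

4.361 years

Periodic yield y = 0.05275. Discount each cash flow and weight by its period:
  t   CF        PV=CF/(1+0.05275)^t    t·PV
  1        27.50        26.1221        26.1221
  2        27.50        24.8132        49.6263
  3        27.50        23.5699        70.7096
  4        27.50        22.3888        89.5554
  5        27.50        21.2670       106.3351
  6        27.50        20.2014       121.2083
  7        27.50        19.1892       134.3241
  8        27.50        18.2277       145.8212
  9        27.50        17.3143       155.8289
  10    1,027.50       614.5105     6,145.1053
  Σ                    807.6040     7,044.6362
Price P = Σ PV = 807.6040.
Macaulay duration = Σ(t·PV) / P = 7,044.6362 / 807.6040 = 8.72288 half-year periods.
In years: 8.72288 / 2 = 4.36144 years.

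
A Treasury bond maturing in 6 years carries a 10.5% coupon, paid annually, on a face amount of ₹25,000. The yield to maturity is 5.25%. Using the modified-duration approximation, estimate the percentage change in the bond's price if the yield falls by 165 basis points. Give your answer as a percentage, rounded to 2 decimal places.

Periodic yield y = 0.0525. Modified duration first:
  t   CF        PV=CF/(1+0.0525)^t    t·PV
  1     2,625.00     2,494.0618     2,494.0618
  2     2,625.00     2,369.6549     4,739.3098
  3     2,625.00     2,251.4536     6,754.3607
  4     2,625.00     2,139.1483     8,556.5931
  5     2,625.00     2,032.4449    10,162.2246
  6    27,625.00    20,322.1503   121,932.9020
  Σ                 31,608.9137   154,639.4519
P = 31,608.9137; D_Mac = 4.89227 yrs; D_mod = 4.89227/(1+0.0525) = 4.64824 yrs.
ΔP/P ≈ -D_mod · Δy = -4.64824 × (-0.0165) = +0.076696 = +7.6696%.

+7.67%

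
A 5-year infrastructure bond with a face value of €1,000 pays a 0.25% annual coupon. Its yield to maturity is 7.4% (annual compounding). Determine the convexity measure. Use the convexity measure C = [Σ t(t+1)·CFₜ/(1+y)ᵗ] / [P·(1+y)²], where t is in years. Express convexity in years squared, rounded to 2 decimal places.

25.80

With y = 0.074:
  t   CF        PV=CF/(1+0.074)^t    t·PV        t(t+1)·PV
  1         2.50         2.3277         2.3277           4.6555
  2         2.50         2.1674         4.3347          13.0042
  3         2.50         2.0180         6.0541          24.2163
  4         2.50         1.8790         7.5159          37.5797
  5     1,002.50       701.5570     3,507.7851      21,046.7106
  Σ                    709.9491     3,528.0176      21,126.1663
P = 709.9491.
Convexity = Σ t(t+1)·PV / [P·(1+y)²] = 21,126.1663 / (709.9491 × 1.153476) = 25.79793.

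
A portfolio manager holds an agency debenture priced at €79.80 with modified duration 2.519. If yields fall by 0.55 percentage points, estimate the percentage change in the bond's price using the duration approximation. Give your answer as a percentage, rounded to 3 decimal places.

Duration approximation: ΔP/P ≈ -D_mod · Δy = -2.519 × (-0.0055) = +0.0138545.
As a percentage: +1.38545%.

+1.385%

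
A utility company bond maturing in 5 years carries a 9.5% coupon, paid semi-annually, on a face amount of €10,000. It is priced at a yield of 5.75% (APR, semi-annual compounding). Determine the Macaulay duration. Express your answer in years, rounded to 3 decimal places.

Periodic yield y = 0.02875. Discount each cash flow and weight by its period:
  t   CF        PV=CF/(1+0.02875)^t    t·PV
  1       475.00       461.7254       461.7254
  2       475.00       448.8218       897.6435
  3       475.00       436.2788     1,308.8363
  4       475.00       424.0863     1,696.3451
  5       475.00       412.2345     2,061.1727
  6       475.00       400.7140     2,404.2840
  7       475.00       389.5154     2,726.6080
  8       475.00       378.6298     3,029.0386
  9       475.00       368.0484     3,312.4359
  10   10,475.00     7,889.6103    78,896.1025
  Σ                 11,609.6647    96,794.1921
Price P = Σ PV = 11,609.6647.
Macaulay duration = Σ(t·PV) / P = 96,794.1921 / 11,609.6647 = 8.33738 half-year periods.
In years: 8.33738 / 2 = 4.16869 years.

4.169 years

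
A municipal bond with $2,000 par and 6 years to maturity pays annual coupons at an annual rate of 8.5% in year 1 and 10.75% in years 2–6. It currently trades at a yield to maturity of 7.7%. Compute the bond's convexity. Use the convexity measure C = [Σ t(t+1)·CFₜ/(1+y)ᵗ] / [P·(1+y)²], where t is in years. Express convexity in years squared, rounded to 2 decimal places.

With y = 0.077:
  t   CF        PV=CF/(1+0.077)^t    t·PV        t(t+1)·PV
  1       170.00       157.8459       157.8459         315.6917
  2       215.00       185.3562       370.7123       1,112.1370
  3       215.00       172.1042       516.3125       2,065.2498
  4       215.00       159.7996       639.1983       3,195.9917
  5       215.00       148.3747       741.8737       4,451.2419
  6     2,215.00     1,419.3173     8,515.9041      59,611.3286
  Σ                  2,242.7979    10,941.8467      70,751.6408
P = 2,242.7979.
Convexity = Σ t(t+1)·PV / [P·(1+y)²] = 70,751.6408 / (2,242.7979 × 1.159929) = 27.19662.

27.20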